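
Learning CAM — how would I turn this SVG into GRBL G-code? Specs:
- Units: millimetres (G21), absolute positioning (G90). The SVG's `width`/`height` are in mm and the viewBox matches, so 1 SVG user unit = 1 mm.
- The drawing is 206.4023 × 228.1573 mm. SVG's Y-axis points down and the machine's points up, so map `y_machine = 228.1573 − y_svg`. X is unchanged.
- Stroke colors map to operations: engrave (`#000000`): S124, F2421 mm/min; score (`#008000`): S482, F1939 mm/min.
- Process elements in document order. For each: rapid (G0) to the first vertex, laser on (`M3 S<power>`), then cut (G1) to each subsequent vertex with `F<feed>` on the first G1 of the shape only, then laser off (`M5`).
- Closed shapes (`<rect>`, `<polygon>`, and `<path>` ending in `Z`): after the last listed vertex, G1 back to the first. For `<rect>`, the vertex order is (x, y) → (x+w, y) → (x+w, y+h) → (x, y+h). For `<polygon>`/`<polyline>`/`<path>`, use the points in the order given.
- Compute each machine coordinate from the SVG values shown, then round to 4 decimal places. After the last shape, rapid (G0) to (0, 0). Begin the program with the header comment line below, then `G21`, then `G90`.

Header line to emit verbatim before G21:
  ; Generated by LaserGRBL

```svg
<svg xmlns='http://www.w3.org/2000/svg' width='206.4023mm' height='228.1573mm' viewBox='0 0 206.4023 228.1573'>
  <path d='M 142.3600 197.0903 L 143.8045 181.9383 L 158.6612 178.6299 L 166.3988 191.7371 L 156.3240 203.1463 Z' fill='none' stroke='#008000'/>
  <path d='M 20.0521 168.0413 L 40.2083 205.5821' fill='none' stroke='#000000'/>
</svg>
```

1 u = 1 mm; y_m = 228.1573 − y.

[1] `<path>` regular polygon, #008000→score S482 F1939: (142.3600,31.0670) → (143.8045,46.2190) → (158.6612,49.5274) → (166.3988,36.4202) → (156.3240,25.0110) → (142.3600,31.0670) (closed)

[2] `<path>` line segment, #000000→engrave S124 F2421: (20.0521,60.1160) → (40.2083,22.5752)

; Generated by LaserGRBL
G21
G90
G0 X142.3600 Y31.0670
M3 S482
G1 X143.8045 Y46.2190 F1939
G1 X158.6612 Y49.5274
G1 X166.3988 Y36.4202
G1 X156.3240 Y25.0110
G1 X142.3600 Y31.0670
M5
G0 X20.0521 Y60.1160
M3 S124
G1 X40.2083 Y22.5752 F2421
M5
G0 X0.0000 Y0.0000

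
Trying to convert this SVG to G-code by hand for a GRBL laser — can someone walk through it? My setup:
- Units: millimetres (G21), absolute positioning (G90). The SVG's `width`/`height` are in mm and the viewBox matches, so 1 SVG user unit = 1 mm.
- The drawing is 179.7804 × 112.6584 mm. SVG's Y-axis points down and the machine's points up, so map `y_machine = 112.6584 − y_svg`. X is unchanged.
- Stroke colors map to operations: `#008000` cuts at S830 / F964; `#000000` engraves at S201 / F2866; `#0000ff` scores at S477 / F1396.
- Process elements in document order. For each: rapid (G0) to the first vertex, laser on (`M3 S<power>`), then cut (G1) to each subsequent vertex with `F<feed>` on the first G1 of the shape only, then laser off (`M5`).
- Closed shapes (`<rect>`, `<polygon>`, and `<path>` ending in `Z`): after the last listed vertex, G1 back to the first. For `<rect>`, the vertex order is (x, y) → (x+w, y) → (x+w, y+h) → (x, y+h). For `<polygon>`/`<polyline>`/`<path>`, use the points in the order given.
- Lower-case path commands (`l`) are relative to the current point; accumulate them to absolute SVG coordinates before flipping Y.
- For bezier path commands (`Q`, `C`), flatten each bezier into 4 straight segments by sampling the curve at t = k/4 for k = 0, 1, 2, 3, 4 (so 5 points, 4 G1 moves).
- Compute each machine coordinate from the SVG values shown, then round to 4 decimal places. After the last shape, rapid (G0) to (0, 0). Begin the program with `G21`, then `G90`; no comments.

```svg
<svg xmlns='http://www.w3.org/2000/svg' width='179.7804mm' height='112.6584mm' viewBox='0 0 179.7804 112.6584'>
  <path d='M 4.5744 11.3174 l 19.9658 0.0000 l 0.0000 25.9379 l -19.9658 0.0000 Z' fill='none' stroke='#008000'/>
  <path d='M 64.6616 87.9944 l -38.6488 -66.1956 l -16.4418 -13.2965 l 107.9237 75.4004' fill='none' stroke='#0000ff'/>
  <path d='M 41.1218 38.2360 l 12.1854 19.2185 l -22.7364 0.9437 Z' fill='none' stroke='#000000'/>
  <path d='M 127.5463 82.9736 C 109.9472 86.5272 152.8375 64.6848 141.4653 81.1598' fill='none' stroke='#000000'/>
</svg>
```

G21
G90
G0 X4.5744 Y101.3410
M3 S830
G1 X24.5402 Y101.3410 F964
G1 X24.5402 Y75.4031
G1 X4.5744 Y75.4031
G1 X4.5744 Y101.3410
M5
G0 X64.6616 Y24.6640
M3 S477
G1 X26.0128 Y90.8596 F1396
G1 X9.5710 Y104.1561
G1 X117.4947 Y28.7557
M5
G0 X41.1218 Y74.4224
M3 S201
G1 X53.3072 Y55.2039 F2866
G1 X30.5708 Y54.2602
G1 X41.1218 Y74.4224
M5
G0 X127.5463 Y29.6848
M3 S201
G1 X123.8957 Y30.7858 F2866
G1 X132.1707 Y35.4372
G1 X141.6132 Y37.6659
G1 X141.4653 Y31.4986
M5
G0 X0.0000 Y0.0000

viewBox `0 0 179.7804 112.6584` with mm width/height → 1 unit = 1 mm. Flip: y_m = 112.6584 − y_svg.

**Shape 1** — `<path>` rectangle, stroke `#008000` → cut (S830, F964). Machine vertices: (4.5744,101.3410) → (24.5402,101.3410) → (24.5402,75.4031) → (4.5744,75.4031) → (4.5744,101.3410). Closed: final G1 returns to the first vertex.

**Shape 2** — `<path>` open polyline, stroke `#0000ff` → score (S477, F1396). Machine vertices: (64.6616,24.6640) → (26.0128,90.8596) → (9.5710,104.1561) → (117.4947,28.7557). Open path.

**Shape 3** — `<path>` regular polygon, stroke `#000000` → engrave (S201, F2866). Machine vertices: (41.1218,74.4224) → (53.3072,55.2039) → (30.5708,54.2602) → (41.1218,74.4224). Closed: final G1 returns to the first vertex.

**Shape 4** — `<path>` cubic bezier, stroke `#000000` → engrave (S201, F2866). Control points (SVG): P0=(127.5463,82.9736), P1=(109.9472,86.5272), P2=(152.8375,64.6848), P3=(141.4653,81.1598); sampled at t=k/4. Machine vertices: (127.5463,29.6848) → (123.8957,30.7858) → (132.1707,35.4372) → (141.6132,37.6659) → (141.4653,31.4986). Open path.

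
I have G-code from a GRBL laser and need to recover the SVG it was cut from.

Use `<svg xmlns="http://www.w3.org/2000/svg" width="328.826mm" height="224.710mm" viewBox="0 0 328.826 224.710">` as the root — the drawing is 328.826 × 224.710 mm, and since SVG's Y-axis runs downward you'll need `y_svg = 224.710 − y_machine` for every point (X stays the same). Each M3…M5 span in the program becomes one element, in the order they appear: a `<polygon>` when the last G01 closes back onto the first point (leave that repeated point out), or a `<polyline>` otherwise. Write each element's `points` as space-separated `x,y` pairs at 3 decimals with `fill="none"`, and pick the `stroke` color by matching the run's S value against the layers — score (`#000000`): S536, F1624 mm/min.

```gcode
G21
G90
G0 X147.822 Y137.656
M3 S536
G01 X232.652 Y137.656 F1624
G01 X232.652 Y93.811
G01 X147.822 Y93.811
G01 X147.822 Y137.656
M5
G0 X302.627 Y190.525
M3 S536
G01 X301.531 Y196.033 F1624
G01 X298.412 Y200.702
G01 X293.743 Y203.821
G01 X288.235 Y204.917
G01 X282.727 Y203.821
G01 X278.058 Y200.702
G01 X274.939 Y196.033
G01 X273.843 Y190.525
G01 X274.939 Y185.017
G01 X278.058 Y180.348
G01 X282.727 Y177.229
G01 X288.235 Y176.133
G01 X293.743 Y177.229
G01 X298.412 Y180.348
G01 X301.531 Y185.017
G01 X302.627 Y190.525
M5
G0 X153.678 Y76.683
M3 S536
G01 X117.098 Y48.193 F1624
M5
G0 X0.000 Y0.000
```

Each laser-on run becomes one SVG element. Flip Y back into SVG space with y_svg = 224.710 − y_machine. Every run uses S536, so all elements get stroke `#000000` (score).

Run 1: The run returns to its start, so emit a `<polygon>` with points (Y-flipped): 147.822,87.054 232.652,87.054 232.652,130.899 147.822,130.899.

Run 2: The run returns to its start, so emit a `<polygon>` with points (Y-flipped): 302.627,34.185 301.531,28.677 298.412,24.008 293.743,20.889 288.235,19.793 282.727,20.889 278.058,24.008 274.939,28.677 273.843,34.185 274.939,39.693 278.058,44.362 282.727,47.481 288.235,48.577 293.743,47.481 298.412,44.362 301.531,39.693.

Run 3: The run is open, so emit a `<polyline>` with points (Y-flipped): 153.678,148.027 117.098,176.517.

<svg xmlns="http://www.w3.org/2000/svg" width="328.826mm" height="224.710mm" viewBox="0 0 328.826 224.710">
  <polygon points="147.822,87.054 232.652,87.054 232.652,130.899 147.822,130.899" fill="none" stroke="#000000"/>
  <polygon points="302.627,34.185 301.531,28.677 298.412,24.008 293.743,20.889 288.235,19.793 282.727,20.889 278.058,24.008 274.939,28.677 273.843,34.185 274.939,39.693 278.058,44.362 282.727,47.481 288.235,48.577 293.743,47.481 298.412,44.362 301.531,39.693" fill="none" stroke="#000000"/>
  <polyline points="153.678,148.027 117.098,176.517" fill="none" stroke="#000000"/>
</svg>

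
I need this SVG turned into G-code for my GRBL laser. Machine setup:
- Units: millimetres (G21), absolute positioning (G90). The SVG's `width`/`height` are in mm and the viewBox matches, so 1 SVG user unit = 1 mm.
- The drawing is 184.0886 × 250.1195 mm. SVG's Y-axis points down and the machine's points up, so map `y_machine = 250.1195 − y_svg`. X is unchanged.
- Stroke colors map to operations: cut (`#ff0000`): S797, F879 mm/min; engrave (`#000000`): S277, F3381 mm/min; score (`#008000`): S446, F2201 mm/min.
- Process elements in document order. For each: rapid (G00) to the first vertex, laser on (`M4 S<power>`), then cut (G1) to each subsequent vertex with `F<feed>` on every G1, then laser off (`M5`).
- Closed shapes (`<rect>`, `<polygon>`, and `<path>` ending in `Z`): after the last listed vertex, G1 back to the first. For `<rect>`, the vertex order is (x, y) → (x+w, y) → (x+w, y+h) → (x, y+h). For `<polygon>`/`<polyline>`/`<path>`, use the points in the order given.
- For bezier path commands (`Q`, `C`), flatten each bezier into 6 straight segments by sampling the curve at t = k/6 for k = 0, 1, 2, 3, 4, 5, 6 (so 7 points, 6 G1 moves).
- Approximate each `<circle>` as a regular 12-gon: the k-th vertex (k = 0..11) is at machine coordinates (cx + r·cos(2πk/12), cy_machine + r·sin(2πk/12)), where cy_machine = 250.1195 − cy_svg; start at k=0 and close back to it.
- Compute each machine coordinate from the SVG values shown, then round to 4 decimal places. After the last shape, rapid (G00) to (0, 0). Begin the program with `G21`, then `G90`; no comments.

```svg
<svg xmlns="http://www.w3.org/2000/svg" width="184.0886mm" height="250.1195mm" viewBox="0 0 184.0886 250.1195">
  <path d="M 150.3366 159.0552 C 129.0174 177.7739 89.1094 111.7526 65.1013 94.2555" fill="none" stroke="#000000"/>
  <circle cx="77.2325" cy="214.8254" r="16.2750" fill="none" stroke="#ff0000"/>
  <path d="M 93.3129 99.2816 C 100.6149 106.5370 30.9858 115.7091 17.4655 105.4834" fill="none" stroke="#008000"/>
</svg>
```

viewBox `0 0 184.0886 250.1195` with mm width/height → 1 unit = 1 mm. Flip: y_m = 250.1195 − y_svg.

**Shape 1** — `<path>` cubic bezier, stroke `#000000` → engrave (S277, F3381). Control points (SVG): P0=(150.3366,159.0552), P1=(129.0174,177.7739), P2=(89.1094,111.7526), P3=(65.1013,94.2555); sampled at t=k/6. Machine vertices: (150.3366,91.0643) → (138.2876,88.1497) → (124.0985,95.6566) → (108.7273,109.8832) → (93.1320,127.1279) → (78.2707,143.6887) → (65.1013,155.8640). Open path.

**Shape 2** — `<circle>` circle, stroke `#ff0000` → cut (S797, F879). Machine vertices: (93.5075,35.2941) → (91.3271,43.4316) → (85.3700,49.3887) → (77.2325,51.5691) → (69.0950,49.3887) → (63.1379,43.4316) → (60.9575,35.2941) → (63.1379,27.1566) → (69.0950,21.1995) → (77.2325,19.0191) → (85.3700,21.1995) → (91.3271,27.1566) → (93.5075,35.2941). Closed: final G1 returns to the first vertex.

**Shape 3** — `<path>` cubic bezier, stroke `#008000` → score (S446, F2201). Control points (SVG): P0=(93.3129,99.2816), P1=(100.6149,106.5370), P2=(30.9858,115.7091), P3=(17.4655,105.4834); sampled at t=k/6. Machine vertices: (93.3129,150.8379) → (91.1689,147.1492) → (79.8986,143.7330) → (63.1976,141.1816) → (44.7613,140.0869) → (28.2855,141.0411) → (17.4655,144.6361). Open path.

G21
G90
G00 X150.3366 Y91.0643
M4 S277
G1 X138.2876 Y88.1497 F3381
G1 X124.0985 Y95.6566 F3381
G1 X108.7273 Y109.8832 F3381
G1 X93.1320 Y127.1279 F3381
G1 X78.2707 Y143.6887 F3381
G1 X65.1013 Y155.8640 F3381
M5
G00 X93.5075 Y35.2941
M4 S797
G1 X91.3271 Y43.4316 F879
G1 X85.3700 Y49.3887 F879
G1 X77.2325 Y51.5691 F879
G1 X69.0950 Y49.3887 F879
G1 X63.1379 Y43.4316 F879
G1 X60.9575 Y35.2941 F879
G1 X63.1379 Y27.1566 F879
G1 X69.0950 Y21.1995 F879
G1 X77.2325 Y19.0191 F879
G1 X85.3700 Y21.1995 F879
G1 X91.3271 Y27.1566 F879
G1 X93.5075 Y35.2941 F879
M5
G00 X93.3129 Y150.8379
M4 S446
G1 X91.1689 Y147.1492 F2201
G1 X79.8986 Y143.7330 F2201
G1 X63.1976 Y141.1816 F2201
G1 X44.7613 Y140.0869 F2201
G1 X28.2855 Y141.0411 F2201
G1 X17.4655 Y144.6361 F2201
M5
G00 X0.0000 Y0.0000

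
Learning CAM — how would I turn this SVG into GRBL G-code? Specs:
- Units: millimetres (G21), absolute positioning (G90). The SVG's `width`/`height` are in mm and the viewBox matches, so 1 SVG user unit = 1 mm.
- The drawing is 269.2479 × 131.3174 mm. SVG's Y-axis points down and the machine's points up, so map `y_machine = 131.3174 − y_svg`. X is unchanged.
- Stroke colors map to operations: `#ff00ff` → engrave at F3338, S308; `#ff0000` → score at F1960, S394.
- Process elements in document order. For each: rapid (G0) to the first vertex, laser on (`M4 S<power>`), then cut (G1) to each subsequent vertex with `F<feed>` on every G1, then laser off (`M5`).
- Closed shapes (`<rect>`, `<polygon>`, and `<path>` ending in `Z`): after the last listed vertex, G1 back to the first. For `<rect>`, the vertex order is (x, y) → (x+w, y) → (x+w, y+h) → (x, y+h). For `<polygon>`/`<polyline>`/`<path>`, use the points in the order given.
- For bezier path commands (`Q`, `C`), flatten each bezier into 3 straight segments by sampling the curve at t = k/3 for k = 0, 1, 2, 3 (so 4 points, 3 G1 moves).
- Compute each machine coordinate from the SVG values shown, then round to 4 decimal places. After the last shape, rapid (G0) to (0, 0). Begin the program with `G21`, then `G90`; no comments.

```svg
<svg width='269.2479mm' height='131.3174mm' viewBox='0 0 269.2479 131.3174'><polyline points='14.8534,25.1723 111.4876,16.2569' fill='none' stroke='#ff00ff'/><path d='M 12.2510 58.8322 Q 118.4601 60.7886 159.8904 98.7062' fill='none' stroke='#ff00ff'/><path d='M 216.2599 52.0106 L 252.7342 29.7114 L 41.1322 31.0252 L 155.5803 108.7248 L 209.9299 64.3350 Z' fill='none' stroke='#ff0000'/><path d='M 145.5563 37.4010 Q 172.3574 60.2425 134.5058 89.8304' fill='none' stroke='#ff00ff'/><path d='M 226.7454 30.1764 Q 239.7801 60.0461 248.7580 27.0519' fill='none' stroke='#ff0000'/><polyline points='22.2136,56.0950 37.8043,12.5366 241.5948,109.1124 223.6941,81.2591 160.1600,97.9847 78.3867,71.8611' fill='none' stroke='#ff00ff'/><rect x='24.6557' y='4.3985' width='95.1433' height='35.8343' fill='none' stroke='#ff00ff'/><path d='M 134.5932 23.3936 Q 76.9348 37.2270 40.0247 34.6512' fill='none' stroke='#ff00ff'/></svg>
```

viewBox `0 0 269.2479 131.3174` with mm width/height → 1 unit = 1 mm. Flip: y_m = 131.3174 − y_svg.

**Shape 1** — `<polyline>` line segment, stroke `#ff00ff` → engrave (S308, F3338). Machine vertices: (14.8534,106.1451) → (111.4876,115.0605). Open path.

**Shape 2** — `<path>` quadratic bezier, stroke `#ff00ff` → engrave (S308, F3338). Control points (SVG): P0=(12.2510,58.8322), P1=(118.4601,60.7886), P2=(159.8904,98.7062); sampled at t=k/3. Machine vertices: (12.2510,72.4852) → (75.8594,67.1852) → (125.0726,53.8939) → (159.8904,32.6112). Open path.

**Shape 3** — `<path>` closed polygon, stroke `#ff0000` → score (S394, F1960). Machine vertices: (216.2599,79.3068) → (252.7342,101.6060) → (41.1322,100.2922) → (155.5803,22.5926) → (209.9299,66.9824) → (216.2599,79.3068). Closed: final G1 returns to the first vertex.

**Shape 4** — `<path>` quadratic bezier, stroke `#ff00ff` → engrave (S308, F3338). Control points (SVG): P0=(145.5563,37.4010), P1=(172.3574,60.2425), P2=(134.5058,89.8304); sampled at t=k/3. Machine vertices: (145.5563,93.9164) → (156.2401,77.9391) → (152.5566,60.4627) → (134.5058,41.4870). Open path.

**Shape 5** — `<path>` quadratic bezier, stroke `#ff0000` → score (S394, F1960). Control points (SVG): P0=(226.7454,30.1764), P1=(239.7801,60.0461), P2=(248.7580,27.0519); sampled at t=k/3. Machine vertices: (226.7454,101.1410) → (234.9844,88.2127) → (242.3220,89.2542) → (248.7580,104.2655). Open path.

**Shape 6** — `<polyline>` open polyline, stroke `#ff00ff` → engrave (S308, F3338). Machine vertices: (22.2136,75.2224) → (37.8043,118.7808) → (241.5948,22.2050) → (223.6941,50.0583) → (160.1600,33.3327) → (78.3867,59.4563). Open path.

**Shape 7** — `<rect>` rectangle, stroke `#ff00ff` → engrave (S308, F3338). Machine vertices: (24.6557,126.9189) → (119.7990,126.9189) → (119.7990,91.0846) → (24.6557,91.0846) → (24.6557,126.9189). Closed: final G1 returns to the first vertex.

**Shape 8** — `<path>` quadratic bezier, stroke `#ff00ff` → engrave (S308, F3338). Control points (SVG): P0=(134.5932,23.3936), P1=(76.9348,37.2270), P2=(40.0247,34.6512); sampled at t=k/3. Machine vertices: (134.5932,107.9238) → (98.4596,100.5248) → (66.9368,96.7722) → (40.0247,96.6662). Open path.

G21
G90
G0 X14.8534 Y106.1451
M4 S308
G1 X111.4876 Y115.0605 F3338
M5
G0 X12.2510 Y72.4852
M4 S308
G1 X75.8594 Y67.1852 F3338
G1 X125.0726 Y53.8939 F3338
G1 X159.8904 Y32.6112 F3338
M5
G0 X216.2599 Y79.3068
M4 S394
G1 X252.7342 Y101.6060 F1960
G1 X41.1322 Y100.2922 F1960
G1 X155.5803 Y22.5926 F1960
G1 X209.9299 Y66.9824 F1960
G1 X216.2599 Y79.3068 F1960
M5
G0 X145.5563 Y93.9164
M4 S308
G1 X156.2401 Y77.9391 F3338
G1 X152.5566 Y60.4627 F3338
G1 X134.5058 Y41.4870 F3338
M5
G0 X226.7454 Y101.1410
M4 S394
G1 X234.9844 Y88.2127 F1960
G1 X242.3220 Y89.2542 F1960
G1 X248.7580 Y104.2655 F1960
M5
G0 X22.2136 Y75.2224
M4 S308
G1 X37.8043 Y118.7808 F3338
G1 X241.5948 Y22.2050 F3338
G1 X223.6941 Y50.0583 F3338
G1 X160.1600 Y33.3327 F3338
G1 X78.3867 Y59.4563 F3338
M5
G0 X24.6557 Y126.9189
M4 S308
G1 X119.7990 Y126.9189 F3338
G1 X119.7990 Y91.0846 F3338
G1 X24.6557 Y91.0846 F3338
G1 X24.6557 Y126.9189 F3338
M5
G0 X134.5932 Y107.9238
M4 S308
G1 X98.4596 Y100.5248 F3338
G1 X66.9368 Y96.7722 F3338
G1 X40.0247 Y96.6662 F3338
M5
G0 X0.0000 Y0.0000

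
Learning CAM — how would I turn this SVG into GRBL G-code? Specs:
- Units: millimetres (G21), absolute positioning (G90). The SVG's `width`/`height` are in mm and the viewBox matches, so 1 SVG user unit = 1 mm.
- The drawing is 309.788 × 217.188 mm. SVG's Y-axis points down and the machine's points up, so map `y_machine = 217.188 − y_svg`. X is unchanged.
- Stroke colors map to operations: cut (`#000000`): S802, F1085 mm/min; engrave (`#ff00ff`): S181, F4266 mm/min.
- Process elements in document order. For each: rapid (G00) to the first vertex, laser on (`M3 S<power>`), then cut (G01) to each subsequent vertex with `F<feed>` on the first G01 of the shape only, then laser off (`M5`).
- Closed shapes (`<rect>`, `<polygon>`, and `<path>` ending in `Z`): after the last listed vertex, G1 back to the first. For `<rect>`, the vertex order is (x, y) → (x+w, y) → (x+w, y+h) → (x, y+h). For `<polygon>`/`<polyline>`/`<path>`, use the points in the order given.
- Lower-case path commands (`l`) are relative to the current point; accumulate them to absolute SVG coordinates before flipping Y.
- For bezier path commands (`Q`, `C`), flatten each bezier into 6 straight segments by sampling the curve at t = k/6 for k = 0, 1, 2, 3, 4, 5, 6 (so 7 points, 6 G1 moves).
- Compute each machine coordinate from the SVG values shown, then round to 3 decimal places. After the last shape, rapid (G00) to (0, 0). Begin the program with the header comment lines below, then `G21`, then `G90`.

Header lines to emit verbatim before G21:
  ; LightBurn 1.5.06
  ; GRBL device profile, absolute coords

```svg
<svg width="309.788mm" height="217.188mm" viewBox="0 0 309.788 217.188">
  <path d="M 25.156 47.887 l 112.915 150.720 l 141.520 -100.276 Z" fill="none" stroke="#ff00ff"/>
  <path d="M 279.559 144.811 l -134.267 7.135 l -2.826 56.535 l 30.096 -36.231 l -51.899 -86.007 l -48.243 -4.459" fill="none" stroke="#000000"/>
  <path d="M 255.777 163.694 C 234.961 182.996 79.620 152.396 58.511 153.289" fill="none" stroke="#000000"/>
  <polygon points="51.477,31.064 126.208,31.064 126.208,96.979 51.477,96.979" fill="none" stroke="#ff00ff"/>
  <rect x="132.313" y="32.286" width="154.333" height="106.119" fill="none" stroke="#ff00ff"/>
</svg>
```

; LightBurn 1.5.06
; GRBL device profile, absolute coords
G21
G90
G00 X25.156 Y169.301
M3 S181
G01 X138.071 Y18.581 F4266
G01 X279.591 Y118.857
G01 X25.156 Y169.301
M5
G00 X279.559 Y72.377
M3 S802
G01 X145.292 Y65.242 F1085
G01 X142.466 Y8.707
G01 X172.562 Y44.938
G01 X120.663 Y130.945
G01 X72.420 Y135.404
M5
G00 X255.777 Y53.494
M3 S802
G01 X235.403 Y47.625 F1085
G01 X200.073 Y47.811
G01 X157.254 Y51.793
G01 X114.410 Y57.309
G01 X79.007 Y62.098
G01 X58.511 Y63.899
M5
G00 X51.477 Y186.124
M3 S181
G01 X126.208 Y186.124 F4266
G01 X126.208 Y120.209
G01 X51.477 Y120.209
G01 X51.477 Y186.124
M5
G00 X132.313 Y184.902
M3 S181
G01 X286.646 Y184.902 F4266
G01 X286.646 Y78.783
G01 X132.313 Y78.783
G01 X132.313 Y184.902
M5
G00 X0.000 Y0.000

Since the viewBox matches the mm dimensions, user units are millimetres directly. The only transform is the Y-flip y_m = 217.188 − y_svg.

Shape 1 is a closed polygon drawn with `<path>`. Its stroke #ff00ff means engrave at S181, F4266. After flipping Y the toolpath is (25.156,169.301) → (138.071,18.581) → (279.591,118.857) → (25.156,169.301), returning to the start.

Shape 2 is a open polyline drawn with `<path>`. Its stroke #000000 means cut at S802, F1085. After flipping Y the toolpath is (279.559,72.377) → (145.292,65.242) → (142.466,8.707) → (172.562,44.938) → (120.663,130.945) → (72.420,135.404).

Shape 3 is a cubic bezier drawn with `<path>`. Its stroke #000000 means cut at S802, F1085. After flipping Y the toolpath is (255.777,53.494) → (235.403,47.625) → (200.073,47.811) → (157.254,51.793) → (114.410,57.309) → (79.007,62.098) → (58.511,63.899).

Shape 4 is a rectangle drawn with `<polygon>`. Its stroke #ff00ff means engrave at S181, F4266. After flipping Y the toolpath is (51.477,186.124) → (126.208,186.124) → (126.208,120.209) → (51.477,120.209) → (51.477,186.124), returning to the start.

Shape 5 is a rectangle drawn with `<rect>`. Its stroke #ff00ff means engrave at S181, F4266. After flipping Y the toolpath is (132.313,184.902) → (286.646,184.902) → (286.646,78.783) → (132.313,78.783) → (132.313,184.902), returning to the start.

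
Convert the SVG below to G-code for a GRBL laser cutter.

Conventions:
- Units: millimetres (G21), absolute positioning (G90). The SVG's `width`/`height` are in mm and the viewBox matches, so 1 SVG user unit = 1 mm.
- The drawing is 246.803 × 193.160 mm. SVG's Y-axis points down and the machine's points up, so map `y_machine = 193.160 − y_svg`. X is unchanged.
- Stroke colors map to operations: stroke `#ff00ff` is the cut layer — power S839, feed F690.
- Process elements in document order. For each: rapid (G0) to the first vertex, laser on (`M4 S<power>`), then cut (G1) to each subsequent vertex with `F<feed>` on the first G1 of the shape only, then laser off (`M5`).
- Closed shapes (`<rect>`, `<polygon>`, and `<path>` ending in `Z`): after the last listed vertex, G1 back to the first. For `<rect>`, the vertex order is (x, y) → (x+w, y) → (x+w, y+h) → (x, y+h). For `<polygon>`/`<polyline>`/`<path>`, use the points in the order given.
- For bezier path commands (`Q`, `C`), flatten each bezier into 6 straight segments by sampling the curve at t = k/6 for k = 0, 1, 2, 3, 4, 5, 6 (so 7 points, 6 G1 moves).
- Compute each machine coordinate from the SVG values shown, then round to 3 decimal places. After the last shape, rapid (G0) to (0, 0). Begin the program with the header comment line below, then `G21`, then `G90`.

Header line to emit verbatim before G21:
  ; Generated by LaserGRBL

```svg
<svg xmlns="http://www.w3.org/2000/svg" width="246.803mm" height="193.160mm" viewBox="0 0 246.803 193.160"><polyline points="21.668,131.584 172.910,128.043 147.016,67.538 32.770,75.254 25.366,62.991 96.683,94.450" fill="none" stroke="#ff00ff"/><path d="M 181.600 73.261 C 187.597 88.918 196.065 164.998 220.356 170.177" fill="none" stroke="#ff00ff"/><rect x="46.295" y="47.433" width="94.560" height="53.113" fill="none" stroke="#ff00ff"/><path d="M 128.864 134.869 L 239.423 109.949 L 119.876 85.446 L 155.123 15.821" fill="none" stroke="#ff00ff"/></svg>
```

; Generated by LaserGRBL
G21
G90
G0 X21.668 Y61.576
M4 S839
G1 X172.910 Y65.117 F690
G1 X147.016 Y125.622
G1 X32.770 Y117.906
G1 X25.366 Y130.169
G1 X96.683 Y98.710
M5
G0 X181.600 Y119.899
M4 S839
G1 X184.866 Y107.643 F690
G1 X188.915 Y88.965
G1 X194.118 Y67.512
G1 X200.845 Y46.932
G1 X209.467 Y30.873
G1 X220.356 Y22.983
M5
G0 X46.295 Y145.727
M4 S839
G1 X140.855 Y145.727 F690
G1 X140.855 Y92.614
G1 X46.295 Y92.614
G1 X46.295 Y145.727
M5
G0 X128.864 Y58.291
M4 S839
G1 X239.423 Y83.211 F690
G1 X119.876 Y107.714
G1 X155.123 Y177.339
M5
G0 X0.000 Y0.000

viewBox `0 0 246.803 193.160` with mm width/height → 1 unit = 1 mm. Flip: y_m = 193.160 − y_svg.

**Shape 1** — `<polyline>` open polyline, stroke `#ff00ff` → cut (S839, F690). Machine vertices: (21.668,61.576) → (172.910,65.117) → (147.016,125.622) → (32.770,117.906) → (25.366,130.169) → (96.683,98.710). Open path.

**Shape 2** — `<path>` cubic bezier, stroke `#ff00ff` → cut (S839, F690). Control points (SVG): P0=(181.600,73.261), P1=(187.597,88.918), P2=(196.065,164.998), P3=(220.356,170.177); sampled at t=k/6. Machine vertices: (181.600,119.899) → (184.866,107.643) → (188.915,88.965) → (194.118,67.512) → (200.845,46.932) → (209.467,30.873) → (220.356,22.983). Open path.

**Shape 3** — `<rect>` rectangle, stroke `#ff00ff` → cut (S839, F690). Machine vertices: (46.295,145.727) → (140.855,145.727) → (140.855,92.614) → (46.295,92.614) → (46.295,145.727). Closed: final G1 returns to the first vertex.

**Shape 4** — `<path>` open polyline, stroke `#ff00ff` → cut (S839, F690). Machine vertices: (128.864,58.291) → (239.423,83.211) → (119.876,107.714) → (155.123,177.339). Open path.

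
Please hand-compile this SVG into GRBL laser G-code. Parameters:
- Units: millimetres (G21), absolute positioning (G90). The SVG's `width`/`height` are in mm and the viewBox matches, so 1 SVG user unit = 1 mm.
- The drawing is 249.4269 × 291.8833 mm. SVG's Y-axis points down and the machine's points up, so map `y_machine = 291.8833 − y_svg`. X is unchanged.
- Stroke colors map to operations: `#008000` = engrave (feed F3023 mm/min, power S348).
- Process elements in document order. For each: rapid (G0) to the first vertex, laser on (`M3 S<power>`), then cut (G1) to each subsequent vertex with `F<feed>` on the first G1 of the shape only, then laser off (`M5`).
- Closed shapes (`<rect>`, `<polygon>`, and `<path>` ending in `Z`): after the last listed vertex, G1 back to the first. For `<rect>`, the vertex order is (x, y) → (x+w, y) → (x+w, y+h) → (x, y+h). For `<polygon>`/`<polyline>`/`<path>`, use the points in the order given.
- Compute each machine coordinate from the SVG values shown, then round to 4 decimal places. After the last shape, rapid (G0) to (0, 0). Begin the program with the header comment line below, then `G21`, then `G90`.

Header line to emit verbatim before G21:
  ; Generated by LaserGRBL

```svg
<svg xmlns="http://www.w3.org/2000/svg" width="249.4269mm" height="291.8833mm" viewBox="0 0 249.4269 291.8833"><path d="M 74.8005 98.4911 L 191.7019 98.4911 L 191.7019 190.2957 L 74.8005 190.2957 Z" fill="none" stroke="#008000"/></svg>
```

viewBox `0 0 249.4269 291.8833` with mm width/height → 1 unit = 1 mm. Flip: y_m = 291.8833 − y_svg.

**Shape 1** — `<path>` rectangle, stroke `#008000` → engrave (S348, F3023). Machine vertices: (74.8005,193.3922) → (191.7019,193.3922) → (191.7019,101.5876) → (74.8005,101.5876) → (74.8005,193.3922). Closed: final G1 returns to the first vertex.

; Generated by LaserGRBL
G21
G90
G0 X74.8005 Y193.3922
M3 S348
G1 X191.7019 Y193.3922 F3023
G1 X191.7019 Y101.5876
G1 X74.8005 Y101.5876
G1 X74.8005 Y193.3922
M5
G0 X0.0000 Y0.0000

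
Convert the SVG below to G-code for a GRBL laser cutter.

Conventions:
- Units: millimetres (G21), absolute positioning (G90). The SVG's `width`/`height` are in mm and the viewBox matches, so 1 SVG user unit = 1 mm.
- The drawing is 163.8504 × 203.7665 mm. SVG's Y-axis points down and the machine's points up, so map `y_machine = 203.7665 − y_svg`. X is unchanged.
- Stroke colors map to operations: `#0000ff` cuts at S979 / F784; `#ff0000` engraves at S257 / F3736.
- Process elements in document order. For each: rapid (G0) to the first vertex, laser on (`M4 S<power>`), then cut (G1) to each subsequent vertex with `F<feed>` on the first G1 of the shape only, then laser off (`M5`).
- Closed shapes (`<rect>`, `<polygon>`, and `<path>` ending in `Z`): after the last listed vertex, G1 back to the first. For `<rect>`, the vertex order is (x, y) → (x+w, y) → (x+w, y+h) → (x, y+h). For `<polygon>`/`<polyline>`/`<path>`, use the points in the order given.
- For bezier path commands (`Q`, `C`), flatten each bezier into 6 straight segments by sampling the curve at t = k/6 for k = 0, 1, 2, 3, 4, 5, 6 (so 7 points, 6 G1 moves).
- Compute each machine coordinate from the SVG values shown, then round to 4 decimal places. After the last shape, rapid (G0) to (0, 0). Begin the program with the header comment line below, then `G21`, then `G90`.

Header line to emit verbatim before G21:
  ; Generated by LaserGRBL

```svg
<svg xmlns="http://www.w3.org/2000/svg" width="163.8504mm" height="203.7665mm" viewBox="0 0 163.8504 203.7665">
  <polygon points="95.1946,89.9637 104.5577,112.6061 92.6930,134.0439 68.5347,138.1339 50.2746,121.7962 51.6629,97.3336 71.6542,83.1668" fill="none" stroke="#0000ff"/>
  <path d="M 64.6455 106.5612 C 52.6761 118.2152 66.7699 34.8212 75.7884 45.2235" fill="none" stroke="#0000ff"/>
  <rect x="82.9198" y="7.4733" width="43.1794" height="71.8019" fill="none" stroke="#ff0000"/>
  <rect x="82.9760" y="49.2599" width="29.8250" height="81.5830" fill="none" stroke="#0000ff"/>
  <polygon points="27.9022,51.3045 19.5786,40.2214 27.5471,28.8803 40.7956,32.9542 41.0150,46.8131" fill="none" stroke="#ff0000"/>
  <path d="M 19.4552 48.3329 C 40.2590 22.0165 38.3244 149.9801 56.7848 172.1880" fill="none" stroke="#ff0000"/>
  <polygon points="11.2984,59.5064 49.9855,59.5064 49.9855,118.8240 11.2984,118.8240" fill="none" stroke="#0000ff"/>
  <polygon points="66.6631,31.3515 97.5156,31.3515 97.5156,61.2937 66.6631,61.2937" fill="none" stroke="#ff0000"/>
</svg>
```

; Generated by LaserGRBL
G21
G90
G0 X95.1946 Y113.8028
M4 S979
G1 X104.5577 Y91.1604 F784
G1 X92.6930 Y69.7226
G1 X68.5347 Y65.6326
G1 X50.2746 Y81.9703
G1 X51.6629 Y106.4329
G1 X71.6542 Y120.5997
G1 X95.1946 Y113.8028
M5
G0 X64.6455 Y97.2053
M4 S979
G1 X60.6886 Y98.4247 F784
G1 X60.2106 Y110.2397
G1 X62.3465 Y127.4048
G1 X66.2314 Y144.6741
G1 X71.0004 Y156.8021
G1 X75.7884 Y158.5430
M5
G0 X82.9198 Y196.2932
M4 S257
G1 X126.0992 Y196.2932 F3736
G1 X126.0992 Y124.4913
G1 X82.9198 Y124.4913
G1 X82.9198 Y196.2932
M5
G0 X82.9760 Y154.5066
M4 S979
G1 X112.8010 Y154.5066 F784
G1 X112.8010 Y72.9236
G1 X82.9760 Y72.9236
G1 X82.9760 Y154.5066
M5
G0 X27.9022 Y152.4620
M4 S257
G1 X19.5786 Y163.5451 F3736
G1 X27.5471 Y174.8862
G1 X40.7956 Y170.8123
G1 X41.0150 Y156.9534
G1 X27.9022 Y152.4620
M5
G0 X19.4552 Y155.4336
M4 S257
G1 X28.1619 Y156.9390 F3736
G1 X34.2771 Y139.9543
G1 X38.9988 Y111.7027
G1 X43.5252 Y79.4073
G1 X49.0545 Y50.2916
G1 X56.7848 Y31.5785
M5
G0 X11.2984 Y144.2601
M4 S979
G1 X49.9855 Y144.2601 F784
G1 X49.9855 Y84.9425
G1 X11.2984 Y84.9425
G1 X11.2984 Y144.2601
M5
G0 X66.6631 Y172.4150
M4 S257
G1 X97.5156 Y172.4150 F3736
G1 X97.5156 Y142.4728
G1 X66.6631 Y142.4728
G1 X66.6631 Y172.4150
M5
G0 X0.0000 Y0.0000

Since the viewBox matches the mm dimensions, user units are millimetres directly. The only transform is the Y-flip y_m = 203.7665 − y_svg.

Shape 1 is a regular polygon drawn with `<polygon>`. Its stroke #0000ff means cut at S979, F784. After flipping Y the toolpath is (95.1946,113.8028) → (104.5577,91.1604) → (92.6930,69.7226) → (68.5347,65.6326) → (50.2746,81.9703) → (51.6629,106.4329) → (71.6542,120.5997) → (95.1946,113.8028), returning to the start.

Shape 2 is a cubic bezier drawn with `<path>`. Its stroke #0000ff means cut at S979, F784. After flipping Y the toolpath is (64.6455,97.2053) → (60.6886,98.4247) → (60.2106,110.2397) → (62.3465,127.4048) → (66.2314,144.6741) → (71.0004,156.8021) → (75.7884,158.5430).

Shape 3 is a rectangle drawn with `<rect>`. Its stroke #ff0000 means engrave at S257, F3736. After flipping Y the toolpath is (82.9198,196.2932) → (126.0992,196.2932) → (126.0992,124.4913) → (82.9198,124.4913) → (82.9198,196.2932), returning to the start.

Shape 4 is a rectangle drawn with `<rect>`. Its stroke #0000ff means cut at S979, F784. After flipping Y the toolpath is (82.9760,154.5066) → (112.8010,154.5066) → (112.8010,72.9236) → (82.9760,72.9236) → (82.9760,154.5066), returning to the start.

Shape 5 is a regular polygon drawn with `<polygon>`. Its stroke #ff0000 means engrave at S257, F3736. After flipping Y the toolpath is (27.9022,152.4620) → (19.5786,163.5451) → (27.5471,174.8862) → (40.7956,170.8123) → (41.0150,156.9534) → (27.9022,152.4620), returning to the start.

Shape 6 is a cubic bezier drawn with `<path>`. Its stroke #ff0000 means engrave at S257, F3736. After flipping Y the toolpath is (19.4552,155.4336) → (28.1619,156.9390) → (34.2771,139.9543) → (38.9988,111.7027) → (43.5252,79.4073) → (49.0545,50.2916) → (56.7848,31.5785).

Shape 7 is a rectangle drawn with `<polygon>`. Its stroke #0000ff means cut at S979, F784. After flipping Y the toolpath is (11.2984,144.2601) → (49.9855,144.2601) → (49.9855,84.9425) → (11.2984,84.9425) → (11.2984,144.2601), returning to the start.

Shape 8 is a rectangle drawn with `<polygon>`. Its stroke #ff0000 means engrave at S257, F3736. After flipping Y the toolpath is (66.6631,172.4150) → (97.5156,172.4150) → (97.5156,142.4728) → (66.6631,142.4728) → (66.6631,172.4150), returning to the start.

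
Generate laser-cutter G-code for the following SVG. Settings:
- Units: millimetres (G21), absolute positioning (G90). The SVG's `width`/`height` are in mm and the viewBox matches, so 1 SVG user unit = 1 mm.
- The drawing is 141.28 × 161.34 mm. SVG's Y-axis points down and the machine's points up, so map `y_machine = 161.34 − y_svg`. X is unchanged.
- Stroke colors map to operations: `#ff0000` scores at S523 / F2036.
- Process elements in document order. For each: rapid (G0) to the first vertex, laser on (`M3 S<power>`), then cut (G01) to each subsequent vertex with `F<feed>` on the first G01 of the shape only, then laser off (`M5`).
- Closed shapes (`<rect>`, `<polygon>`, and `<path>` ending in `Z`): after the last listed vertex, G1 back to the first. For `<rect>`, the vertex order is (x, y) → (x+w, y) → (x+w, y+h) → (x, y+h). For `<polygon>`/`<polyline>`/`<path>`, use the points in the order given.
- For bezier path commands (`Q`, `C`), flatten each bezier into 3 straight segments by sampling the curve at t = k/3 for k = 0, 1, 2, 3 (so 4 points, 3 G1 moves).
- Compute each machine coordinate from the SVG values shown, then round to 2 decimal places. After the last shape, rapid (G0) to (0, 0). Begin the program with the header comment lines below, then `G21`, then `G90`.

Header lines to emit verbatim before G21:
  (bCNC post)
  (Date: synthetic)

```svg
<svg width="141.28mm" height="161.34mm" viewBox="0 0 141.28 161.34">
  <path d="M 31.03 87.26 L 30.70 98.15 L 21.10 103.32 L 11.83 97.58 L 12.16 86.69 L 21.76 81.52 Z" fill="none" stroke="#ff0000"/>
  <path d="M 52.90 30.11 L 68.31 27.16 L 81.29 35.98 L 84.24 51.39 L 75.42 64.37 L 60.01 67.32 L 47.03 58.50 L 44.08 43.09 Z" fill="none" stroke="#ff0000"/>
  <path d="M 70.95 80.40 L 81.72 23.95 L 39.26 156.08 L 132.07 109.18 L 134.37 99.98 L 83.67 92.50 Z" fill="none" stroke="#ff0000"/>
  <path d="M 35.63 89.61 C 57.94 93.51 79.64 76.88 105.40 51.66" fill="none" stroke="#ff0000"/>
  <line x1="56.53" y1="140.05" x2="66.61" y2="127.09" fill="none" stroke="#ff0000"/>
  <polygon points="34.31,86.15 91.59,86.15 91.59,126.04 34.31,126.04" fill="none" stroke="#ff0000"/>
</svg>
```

viewBox `0 0 141.28 161.34` with mm width/height → 1 unit = 1 mm. Flip: y_m = 161.34 − y_svg.

**Shape 1** — `<path>` regular polygon, stroke `#ff0000` → score (S523, F2036). Machine vertices: (31.03,74.08) → (30.70,63.19) → (21.10,58.02) → (11.83,63.76) → (12.16,74.65) → (21.76,79.82) → (31.03,74.08). Closed: final G1 returns to the first vertex.

**Shape 2** — `<path>` regular polygon, stroke `#ff0000` → score (S523, F2036). Machine vertices: (52.90,131.23) → (68.31,134.18) → (81.29,125.36) → (84.24,109.95) → (75.42,96.97) → (60.01,94.02) → (47.03,102.84) → (44.08,118.25) → (52.90,131.23). Closed: final G1 returns to the first vertex.

**Shape 3** — `<path>` closed polygon, stroke `#ff0000` → score (S523, F2036). Machine vertices: (70.95,80.94) → (81.72,137.39) → (39.26,5.26) → (132.07,52.16) → (134.37,61.36) → (83.67,68.84) → (70.95,80.94). Closed: final G1 returns to the first vertex.

**Shape 4** — `<path>` cubic bezier, stroke `#ff0000` → score (S523, F2036). Control points (SVG): P0=(35.63,89.61), P1=(57.94,93.51), P2=(79.64,76.88), P3=(105.40,51.66); sampled at t=k/3. Machine vertices: (35.63,71.73) → (57.91,74.23) → (80.82,87.77) → (105.40,109.68). Open path.

**Shape 5** — `<line>` line segment, stroke `#ff0000` → score (S523, F2036). Machine vertices: (56.53,21.29) → (66.61,34.25). Open path.

**Shape 6** — `<polygon>` rectangle, stroke `#ff0000` → score (S523, F2036). Machine vertices: (34.31,75.19) → (91.59,75.19) → (91.59,35.30) → (34.31,35.30) → (34.31,75.19). Closed: final G1 returns to the first vertex.

(bCNC post)
(Date: synthetic)
G21
G90
G0 X31.03 Y74.08
M3 S523
G01 X30.70 Y63.19 F2036
G01 X21.10 Y58.02
G01 X11.83 Y63.76
G01 X12.16 Y74.65
G01 X21.76 Y79.82
G01 X31.03 Y74.08
M5
G0 X52.90 Y131.23
M3 S523
G01 X68.31 Y134.18 F2036
G01 X81.29 Y125.36
G01 X84.24 Y109.95
G01 X75.42 Y96.97
G01 X60.01 Y94.02
G01 X47.03 Y102.84
G01 X44.08 Y118.25
G01 X52.90 Y131.23
M5
G0 X70.95 Y80.94
M3 S523
G01 X81.72 Y137.39 F2036
G01 X39.26 Y5.26
G01 X132.07 Y52.16
G01 X134.37 Y61.36
G01 X83.67 Y68.84
G01 X70.95 Y80.94
M5
G0 X35.63 Y71.73
M3 S523
G01 X57.91 Y74.23 F2036
G01 X80.82 Y87.77
G01 X105.40 Y109.68
M5
G0 X56.53 Y21.29
M3 S523
G01 X66.61 Y34.25 F2036
M5
G0 X34.31 Y75.19
M3 S523
G01 X91.59 Y75.19 F2036
G01 X91.59 Y35.30
G01 X34.31 Y35.30
G01 X34.31 Y75.19
M5
G0 X0.00 Y0.00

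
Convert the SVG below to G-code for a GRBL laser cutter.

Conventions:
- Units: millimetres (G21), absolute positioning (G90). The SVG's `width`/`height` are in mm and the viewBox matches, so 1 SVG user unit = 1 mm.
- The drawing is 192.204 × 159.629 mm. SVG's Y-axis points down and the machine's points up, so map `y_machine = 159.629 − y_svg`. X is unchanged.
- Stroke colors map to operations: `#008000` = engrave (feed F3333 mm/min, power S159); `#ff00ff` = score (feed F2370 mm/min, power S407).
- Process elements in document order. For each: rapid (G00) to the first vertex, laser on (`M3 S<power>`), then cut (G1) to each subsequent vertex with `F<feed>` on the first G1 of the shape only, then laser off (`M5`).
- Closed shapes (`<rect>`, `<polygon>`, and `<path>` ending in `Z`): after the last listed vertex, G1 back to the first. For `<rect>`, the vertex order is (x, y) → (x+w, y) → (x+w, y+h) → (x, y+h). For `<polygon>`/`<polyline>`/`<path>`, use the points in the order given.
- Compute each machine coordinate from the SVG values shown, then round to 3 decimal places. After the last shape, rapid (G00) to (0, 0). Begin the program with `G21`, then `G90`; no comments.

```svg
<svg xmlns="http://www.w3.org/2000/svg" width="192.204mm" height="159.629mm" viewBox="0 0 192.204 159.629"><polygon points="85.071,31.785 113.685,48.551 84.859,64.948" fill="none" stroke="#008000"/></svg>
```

viewBox `0 0 192.204 159.629` with mm width/height → 1 unit = 1 mm. Flip: y_m = 159.629 − y_svg.

**Shape 1** — `<polygon>` regular polygon, stroke `#008000` → engrave (S159, F3333). Machine vertices: (85.071,127.844) → (113.685,111.078) → (84.859,94.681) → (85.071,127.844). Closed: final G1 returns to the first vertex.

G21
G90
G00 X85.071 Y127.844
M3 S159
G1 X113.685 Y111.078 F3333
G1 X84.859 Y94.681
G1 X85.071 Y127.844
M5
G00 X0.000 Y0.000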